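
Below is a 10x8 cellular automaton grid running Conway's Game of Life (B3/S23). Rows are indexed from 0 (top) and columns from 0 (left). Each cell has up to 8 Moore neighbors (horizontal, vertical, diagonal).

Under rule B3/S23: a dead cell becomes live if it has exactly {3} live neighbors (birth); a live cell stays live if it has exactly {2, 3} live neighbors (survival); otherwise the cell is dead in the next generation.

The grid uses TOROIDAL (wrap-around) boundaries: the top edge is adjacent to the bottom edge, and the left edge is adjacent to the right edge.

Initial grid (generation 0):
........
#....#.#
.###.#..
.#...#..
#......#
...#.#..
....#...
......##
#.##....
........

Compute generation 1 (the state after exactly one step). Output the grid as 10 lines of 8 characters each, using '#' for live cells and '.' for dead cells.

Simulating step by step:
Generation 0 (given above): 19 live cells
Generation 1: 21 live cells
(generation 1 grid is the final answer)

Answer: ........
###.#.#.
.##..#..
.#..#.#.
#...#.#.
....#...
....###.
...#...#
.......#
........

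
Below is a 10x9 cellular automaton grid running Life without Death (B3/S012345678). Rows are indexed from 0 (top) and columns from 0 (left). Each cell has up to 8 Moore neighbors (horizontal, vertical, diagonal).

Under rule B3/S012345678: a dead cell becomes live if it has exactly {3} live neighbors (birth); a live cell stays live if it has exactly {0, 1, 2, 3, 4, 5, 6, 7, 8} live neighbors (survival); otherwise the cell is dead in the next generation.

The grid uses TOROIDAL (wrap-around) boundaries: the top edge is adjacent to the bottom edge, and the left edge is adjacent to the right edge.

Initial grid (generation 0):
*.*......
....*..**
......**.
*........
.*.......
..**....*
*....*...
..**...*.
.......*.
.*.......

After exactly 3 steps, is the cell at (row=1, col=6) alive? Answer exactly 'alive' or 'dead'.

Answer: alive

Derivation:
Simulating step by step:
Generation 0 (given above): 19 live cells
Generation 1: 32 live cells
***.....*
....*.***
......**.
*........
***......
****....*
**..**..*
..**..***
..*....*.
.*.......
Generation 2: 46 live cells
***.....*
.*..*****
.....***.
*.......*
****.....
*****...*
**..***.*
..*******
.***..***
.*......*
Generation 3: 56 live cells
***..**.*
.**.*****
....****.
*.*...***
*****....
*****..**
**..***.*
..*******
.***..***
.*.*....*

Cell (1,6) at generation 3: 1 -> alive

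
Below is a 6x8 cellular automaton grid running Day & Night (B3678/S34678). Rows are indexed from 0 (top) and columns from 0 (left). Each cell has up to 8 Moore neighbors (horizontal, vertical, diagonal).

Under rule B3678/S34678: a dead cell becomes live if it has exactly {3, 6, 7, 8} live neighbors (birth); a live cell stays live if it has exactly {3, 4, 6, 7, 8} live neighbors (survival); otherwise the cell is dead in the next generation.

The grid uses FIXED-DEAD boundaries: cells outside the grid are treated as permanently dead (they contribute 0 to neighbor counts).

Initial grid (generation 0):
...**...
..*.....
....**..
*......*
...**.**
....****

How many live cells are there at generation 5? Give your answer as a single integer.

Simulating step by step:
Generation 0 (given above): 15 live cells
Generation 1: 9 live cells
........
.....*..
........
...*....
....*..*
...*****
Generation 2: 4 live cells
........
........
........
........
....*...
....***.
Generation 3: 1 live cells
........
........
........
........
........
.....*..
Generation 4: 0 live cells
........
........
........
........
........
........
Generation 5: 0 live cells
........
........
........
........
........
........
Population at generation 5: 0

Answer: 0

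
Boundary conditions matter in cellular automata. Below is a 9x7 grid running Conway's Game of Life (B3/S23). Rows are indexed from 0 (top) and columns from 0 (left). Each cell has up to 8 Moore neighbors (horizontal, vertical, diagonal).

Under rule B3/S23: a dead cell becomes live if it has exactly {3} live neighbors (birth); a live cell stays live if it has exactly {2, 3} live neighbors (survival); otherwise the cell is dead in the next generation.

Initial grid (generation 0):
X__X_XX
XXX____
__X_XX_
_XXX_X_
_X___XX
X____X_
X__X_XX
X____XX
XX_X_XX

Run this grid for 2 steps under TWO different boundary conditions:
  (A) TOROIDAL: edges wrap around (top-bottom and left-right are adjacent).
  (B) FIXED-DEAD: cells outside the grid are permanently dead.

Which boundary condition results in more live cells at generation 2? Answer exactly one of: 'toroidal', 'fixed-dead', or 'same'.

Under TOROIDAL boundary, generation 2:
___X___
XX_X___
__XXXX_
_XX____
_X_____
XXX____
_XX____
__X____
_XXX___
Population = 20

Under FIXED-DEAD boundary, generation 2:
_______
X__X_X_
X_XXXX_
_XX___X
_______
__X____
__X____
__X__X_
XX___X_
Population = 18

Comparison: toroidal=20, fixed-dead=18 -> toroidal

Answer: toroidal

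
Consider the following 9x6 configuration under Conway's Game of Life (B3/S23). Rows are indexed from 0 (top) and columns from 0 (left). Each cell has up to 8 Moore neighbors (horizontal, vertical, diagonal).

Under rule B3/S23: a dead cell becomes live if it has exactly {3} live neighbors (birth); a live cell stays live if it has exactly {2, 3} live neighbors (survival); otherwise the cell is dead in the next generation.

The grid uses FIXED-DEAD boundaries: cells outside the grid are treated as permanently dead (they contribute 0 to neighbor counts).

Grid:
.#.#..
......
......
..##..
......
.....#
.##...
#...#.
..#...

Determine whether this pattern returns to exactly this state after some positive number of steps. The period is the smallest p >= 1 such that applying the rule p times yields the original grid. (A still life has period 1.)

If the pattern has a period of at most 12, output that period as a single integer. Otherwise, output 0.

Simulating and comparing each generation to the original:
Gen 0 (original, given above): 10 live cells
Gen 1: 3 live cells, differs from original
Gen 2: 2 live cells, differs from original
Gen 3: 0 live cells, differs from original
Gen 4: 0 live cells, differs from original
Gen 5: 0 live cells, differs from original
Gen 6: 0 live cells, differs from original
Gen 7: 0 live cells, differs from original
Gen 8: 0 live cells, differs from original
Gen 9: 0 live cells, differs from original
Gen 10: 0 live cells, differs from original
Gen 11: 0 live cells, differs from original
Gen 12: 0 live cells, differs from original
No period found within 12 steps.

Answer: 0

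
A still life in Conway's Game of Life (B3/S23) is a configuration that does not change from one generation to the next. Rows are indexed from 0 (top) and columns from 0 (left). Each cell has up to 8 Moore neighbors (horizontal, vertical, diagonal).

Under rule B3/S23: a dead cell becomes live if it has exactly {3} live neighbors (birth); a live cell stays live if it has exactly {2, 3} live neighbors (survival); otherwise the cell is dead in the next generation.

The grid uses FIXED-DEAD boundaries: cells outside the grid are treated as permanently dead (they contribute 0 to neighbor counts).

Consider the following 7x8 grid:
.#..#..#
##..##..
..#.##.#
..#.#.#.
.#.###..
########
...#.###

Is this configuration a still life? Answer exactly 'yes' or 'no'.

Answer: no

Derivation:
Compute generation 1 and compare to generation 0 (given above):
Generation 1:
##..##..
###.....
..#.....
.##...#.
#......#
##.....#
.#.#...#
Cell (0,0) differs: gen0=0 vs gen1=1 -> NOT a still life.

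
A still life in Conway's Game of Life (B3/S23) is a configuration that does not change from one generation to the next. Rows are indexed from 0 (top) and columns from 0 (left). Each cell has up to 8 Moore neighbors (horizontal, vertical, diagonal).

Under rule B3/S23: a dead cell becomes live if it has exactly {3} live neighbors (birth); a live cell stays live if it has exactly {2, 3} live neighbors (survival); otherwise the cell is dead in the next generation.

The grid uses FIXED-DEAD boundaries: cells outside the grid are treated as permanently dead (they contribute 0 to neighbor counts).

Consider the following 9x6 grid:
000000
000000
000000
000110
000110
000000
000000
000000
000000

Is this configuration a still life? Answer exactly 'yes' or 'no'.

Answer: yes

Derivation:
Compute generation 1 and compare to generation 0 (given above):
Generation 1:
000000
000000
000000
000110
000110
000000
000000
000000
000000
The grids are IDENTICAL -> still life.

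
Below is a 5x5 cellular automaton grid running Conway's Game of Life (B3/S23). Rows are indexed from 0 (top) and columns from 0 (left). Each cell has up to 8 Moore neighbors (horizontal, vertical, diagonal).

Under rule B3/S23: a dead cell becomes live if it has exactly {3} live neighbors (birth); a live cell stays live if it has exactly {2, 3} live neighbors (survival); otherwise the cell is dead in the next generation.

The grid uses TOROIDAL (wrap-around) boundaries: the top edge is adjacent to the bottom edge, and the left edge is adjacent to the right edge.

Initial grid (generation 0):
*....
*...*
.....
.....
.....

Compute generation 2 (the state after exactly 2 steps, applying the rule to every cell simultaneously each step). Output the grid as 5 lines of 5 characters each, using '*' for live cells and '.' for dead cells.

Simulating step by step:
Generation 0 (given above): 3 live cells
Generation 1: 4 live cells
*...*
*...*
.....
.....
.....
Generation 2: 4 live cells
(generation 2 grid is the final answer)

Answer: *...*
*...*
.....
.....
.....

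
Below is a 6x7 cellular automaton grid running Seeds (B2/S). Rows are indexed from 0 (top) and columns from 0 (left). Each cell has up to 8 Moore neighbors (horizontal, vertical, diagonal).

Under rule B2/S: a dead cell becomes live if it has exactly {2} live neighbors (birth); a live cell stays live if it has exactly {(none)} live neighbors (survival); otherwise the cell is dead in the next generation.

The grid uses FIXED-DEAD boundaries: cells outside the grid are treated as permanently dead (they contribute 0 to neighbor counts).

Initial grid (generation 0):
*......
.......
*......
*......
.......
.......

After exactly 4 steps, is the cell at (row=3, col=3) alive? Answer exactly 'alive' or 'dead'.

Simulating step by step:
Generation 0 (given above): 3 live cells
Generation 1: 4 live cells
.......
**.....
.*.....
.*.....
.......
.......
Generation 2: 5 live cells
**.....
..*....
.......
*.*....
.......
.......
Generation 3: 6 live cells
..*....
*......
..**...
.*.....
.*.....
.......
Generation 4: 6 live cells
.*.....
.......
*......
*..*...
*.*....
.......

Cell (3,3) at generation 4: 1 -> alive

Answer: alive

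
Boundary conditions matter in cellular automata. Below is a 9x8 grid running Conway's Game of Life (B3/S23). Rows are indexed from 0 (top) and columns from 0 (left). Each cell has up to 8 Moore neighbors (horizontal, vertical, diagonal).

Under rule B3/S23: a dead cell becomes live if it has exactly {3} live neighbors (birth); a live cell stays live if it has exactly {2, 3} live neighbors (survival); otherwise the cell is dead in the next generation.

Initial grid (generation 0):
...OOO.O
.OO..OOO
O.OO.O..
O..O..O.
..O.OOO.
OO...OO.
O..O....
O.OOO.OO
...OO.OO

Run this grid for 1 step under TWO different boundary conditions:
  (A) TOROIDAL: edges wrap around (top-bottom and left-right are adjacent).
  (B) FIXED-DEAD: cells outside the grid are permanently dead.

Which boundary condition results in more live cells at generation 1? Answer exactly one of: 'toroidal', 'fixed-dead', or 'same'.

Under TOROIDAL boundary, generation 1:
........
.O.....O
O..O.O..
......O.
O.OOO...
OOOO..O.
...O....
OOO...O.
........
Population = 20

Under FIXED-DEAD boundary, generation 1:
..OOOO.O
.O.....O
O..O.O.O
......O.
O.OOO..O
OOOO..O.
O..O...O
.OO...OO
..O.O.OO
Population = 33

Comparison: toroidal=20, fixed-dead=33 -> fixed-dead

Answer: fixed-dead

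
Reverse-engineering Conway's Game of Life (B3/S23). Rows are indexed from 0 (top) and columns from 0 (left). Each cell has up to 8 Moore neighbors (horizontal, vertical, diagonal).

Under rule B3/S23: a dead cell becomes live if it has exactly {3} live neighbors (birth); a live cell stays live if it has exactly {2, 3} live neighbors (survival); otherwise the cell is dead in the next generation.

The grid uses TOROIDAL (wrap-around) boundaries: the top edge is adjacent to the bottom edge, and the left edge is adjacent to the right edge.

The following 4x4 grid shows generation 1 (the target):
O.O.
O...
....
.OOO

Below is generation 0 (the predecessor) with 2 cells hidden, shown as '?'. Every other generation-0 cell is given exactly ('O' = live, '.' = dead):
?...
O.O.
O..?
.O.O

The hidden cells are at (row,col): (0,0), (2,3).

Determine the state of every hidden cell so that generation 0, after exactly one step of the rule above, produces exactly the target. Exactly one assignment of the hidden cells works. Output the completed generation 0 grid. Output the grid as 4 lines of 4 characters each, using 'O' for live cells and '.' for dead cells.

Answer: O...
O.O.
O..O
.O.O

Derivation:
Hidden generation-0 cells (in order): (0,0), (2,3).
A hidden cell only influences target cells in its own 3x3 neighborhood. Try each of the 2^2 = 4 assignments, step the completed generation 0 forward once under B3/S23, and compare with the target:
  (0,0)=. (2,3)=. -> step gives (0,1)='O' but target has '.' -> reject
  (0,0)=. (2,3)=O -> step gives (0,1)='O' but target has '.' -> reject
  (0,0)=O (2,3)=. -> step gives (2,0)='O' but target has '.' -> reject
  (0,0)=O (2,3)=O -> step reproduces the target at every cell -> ACCEPT
Unique solution: (0,0)=live, (2,3)=live.
Check: live-neighbor counts of every cell in the completed generation 0:
3434
3415
4444
5233
Applying B3/S23 to generation 0 with these counts gives:
O.O.
O...
....
.OOO
which matches the target exactly.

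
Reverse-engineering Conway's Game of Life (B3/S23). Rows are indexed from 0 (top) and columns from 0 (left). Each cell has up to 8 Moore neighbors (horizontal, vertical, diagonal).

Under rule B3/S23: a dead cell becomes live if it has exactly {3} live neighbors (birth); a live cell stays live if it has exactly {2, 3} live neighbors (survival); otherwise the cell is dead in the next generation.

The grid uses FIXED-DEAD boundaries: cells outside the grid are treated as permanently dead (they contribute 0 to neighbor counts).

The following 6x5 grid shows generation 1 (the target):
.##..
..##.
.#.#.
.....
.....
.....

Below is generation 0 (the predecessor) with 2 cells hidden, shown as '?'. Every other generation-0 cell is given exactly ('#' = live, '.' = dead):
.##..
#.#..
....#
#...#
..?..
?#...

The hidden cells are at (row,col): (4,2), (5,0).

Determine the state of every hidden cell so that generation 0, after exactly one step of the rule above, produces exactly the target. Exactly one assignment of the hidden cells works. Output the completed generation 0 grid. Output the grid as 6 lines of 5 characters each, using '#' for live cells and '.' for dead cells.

Answer: .##..
#.#..
....#
#...#
.....
.#...

Derivation:
Hidden generation-0 cells (in order): (4,2), (5,0).
A hidden cell only influences target cells in its own 3x3 neighborhood. Try each of the 2^2 = 4 assignments, step the completed generation 0 forward once under B3/S23, and compare with the target:
  (4,2)=. (5,0)=. -> step reproduces the target at every cell -> ACCEPT
  (4,2)=. (5,0)=# -> step gives (4,0)='#' but target has '.' -> reject
  (4,2)=# (5,0)=. -> step gives (3,3)='#' but target has '.' -> reject
  (4,2)=# (5,0)=# -> step gives (3,3)='#' but target has '.' -> reject
Unique solution: (4,2)=dead, (5,0)=dead.
Check: live-neighbor counts of every cell in the completed generation 0:
23220
14231
23131
01021
22111
10100
Applying B3/S23 to generation 0 with these counts gives:
.##..
..##.
.#.#.
.....
.....
.....
which matches the target exactly.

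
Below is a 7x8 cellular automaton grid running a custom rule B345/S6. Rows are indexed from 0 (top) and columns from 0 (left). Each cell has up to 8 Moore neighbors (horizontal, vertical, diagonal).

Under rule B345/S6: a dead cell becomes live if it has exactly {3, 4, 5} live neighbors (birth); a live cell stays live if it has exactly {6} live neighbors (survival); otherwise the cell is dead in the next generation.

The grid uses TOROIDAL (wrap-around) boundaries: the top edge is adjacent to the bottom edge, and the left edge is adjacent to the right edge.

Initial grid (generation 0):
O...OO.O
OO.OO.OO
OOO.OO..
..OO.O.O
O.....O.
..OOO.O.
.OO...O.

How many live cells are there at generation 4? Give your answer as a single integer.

Answer: 22

Derivation:
Simulating step by step:
Generation 0 (given above): 28 live cells
Generation 1: 26 live cells
.OOO..O.
O.O.....
......OO
OO..O.O.
.OOOOO.O
.O...O.O
O..OOO.O
Generation 2: 21 live cells
O...OO.O
.O.O..OO
OO...O..
..OO.O.O
......O.
..OO....
.OO...O.
Generation 3: 25 live cells
.OOO..O.
..O.OO..
..OOO.OO
OO..O.O.
..OOO...
.O......
O..OOO.O
Generation 4: 22 live cells
O....O.O
.O....OO
OO......
..O..O.O
OO...O..
O.OOOO..
.OO...O.
Population at generation 4: 22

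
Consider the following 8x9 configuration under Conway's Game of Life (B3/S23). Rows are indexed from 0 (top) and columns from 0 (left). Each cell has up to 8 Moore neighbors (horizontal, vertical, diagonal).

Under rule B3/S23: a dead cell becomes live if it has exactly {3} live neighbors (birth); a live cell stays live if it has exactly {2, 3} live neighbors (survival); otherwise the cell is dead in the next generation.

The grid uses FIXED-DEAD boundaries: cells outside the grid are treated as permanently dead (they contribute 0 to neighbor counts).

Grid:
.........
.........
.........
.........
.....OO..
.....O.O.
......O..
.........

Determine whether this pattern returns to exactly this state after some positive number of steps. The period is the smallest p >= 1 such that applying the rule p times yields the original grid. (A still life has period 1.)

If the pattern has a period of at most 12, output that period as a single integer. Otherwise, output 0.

Answer: 1

Derivation:
Simulating and comparing each generation to the original:
Gen 0 (original, given above): 5 live cells
Gen 1: 5 live cells, MATCHES original -> period = 1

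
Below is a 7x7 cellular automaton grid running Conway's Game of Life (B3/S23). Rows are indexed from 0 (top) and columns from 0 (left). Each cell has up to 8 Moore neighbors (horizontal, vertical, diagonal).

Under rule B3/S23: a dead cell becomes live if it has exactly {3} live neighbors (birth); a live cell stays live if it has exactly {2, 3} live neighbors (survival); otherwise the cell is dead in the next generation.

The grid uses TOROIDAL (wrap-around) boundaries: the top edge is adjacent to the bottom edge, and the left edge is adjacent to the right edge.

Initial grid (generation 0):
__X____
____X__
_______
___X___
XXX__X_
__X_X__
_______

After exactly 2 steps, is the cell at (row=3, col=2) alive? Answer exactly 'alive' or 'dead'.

Answer: alive

Derivation:
Simulating step by step:
Generation 0 (given above): 9 live cells
Generation 1: 8 live cells
_______
_______
_______
_XX____
_XX_X__
__XX___
___X___
Generation 2: 7 live cells
_______
_______
_______
_XXX___
_______
_X__X__
__XX___

Cell (3,2) at generation 2: 1 -> alive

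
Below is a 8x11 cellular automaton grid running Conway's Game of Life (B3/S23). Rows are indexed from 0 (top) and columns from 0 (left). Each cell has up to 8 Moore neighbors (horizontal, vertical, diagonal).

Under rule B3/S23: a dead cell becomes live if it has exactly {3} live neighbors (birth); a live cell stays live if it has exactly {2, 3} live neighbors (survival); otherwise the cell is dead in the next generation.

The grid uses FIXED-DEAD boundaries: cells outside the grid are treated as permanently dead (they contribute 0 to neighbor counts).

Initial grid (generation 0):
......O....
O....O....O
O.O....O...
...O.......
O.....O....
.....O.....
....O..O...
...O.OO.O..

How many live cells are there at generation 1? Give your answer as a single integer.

Answer: 12

Derivation:
Simulating step by step:
Generation 0 (given above): 17 live cells
Generation 1: 12 live cells
...........
.O....O....
.O.........
.O.........
...........
.....OO....
....O..O...
....OOOO...
Population at generation 1: 12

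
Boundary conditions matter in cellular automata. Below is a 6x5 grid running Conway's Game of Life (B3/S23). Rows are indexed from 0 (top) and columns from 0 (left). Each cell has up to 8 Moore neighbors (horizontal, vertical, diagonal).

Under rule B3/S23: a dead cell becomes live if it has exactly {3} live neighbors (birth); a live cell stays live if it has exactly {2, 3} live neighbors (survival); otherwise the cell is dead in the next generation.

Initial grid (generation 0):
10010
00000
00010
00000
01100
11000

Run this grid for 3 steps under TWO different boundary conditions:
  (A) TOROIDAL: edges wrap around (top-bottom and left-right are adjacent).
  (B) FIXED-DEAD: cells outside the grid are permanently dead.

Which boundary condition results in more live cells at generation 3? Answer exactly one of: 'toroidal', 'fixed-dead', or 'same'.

Under TOROIDAL boundary, generation 3:
00011
00000
00000
01101
00001
10000
Population = 7

Under FIXED-DEAD boundary, generation 3:
00000
00000
00000
00000
00110
01000
Population = 3

Comparison: toroidal=7, fixed-dead=3 -> toroidal

Answer: toroidal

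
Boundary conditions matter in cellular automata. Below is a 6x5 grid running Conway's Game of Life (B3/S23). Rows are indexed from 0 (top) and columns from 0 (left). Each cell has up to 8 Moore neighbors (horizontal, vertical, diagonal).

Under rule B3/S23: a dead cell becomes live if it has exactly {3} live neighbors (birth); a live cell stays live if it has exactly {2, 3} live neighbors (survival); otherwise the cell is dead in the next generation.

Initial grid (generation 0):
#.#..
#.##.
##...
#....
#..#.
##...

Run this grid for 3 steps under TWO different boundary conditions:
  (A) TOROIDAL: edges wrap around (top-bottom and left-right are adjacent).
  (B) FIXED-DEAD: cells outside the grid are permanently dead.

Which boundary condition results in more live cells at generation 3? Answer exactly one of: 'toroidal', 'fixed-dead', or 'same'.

Under TOROIDAL boundary, generation 3:
#....
#....
#..#.
.....
.....
#..#.
Population = 6

Under FIXED-DEAD boundary, generation 3:
..#..
.....
.#...
#....
#....
##...
Population = 6

Comparison: toroidal=6, fixed-dead=6 -> same

Answer: same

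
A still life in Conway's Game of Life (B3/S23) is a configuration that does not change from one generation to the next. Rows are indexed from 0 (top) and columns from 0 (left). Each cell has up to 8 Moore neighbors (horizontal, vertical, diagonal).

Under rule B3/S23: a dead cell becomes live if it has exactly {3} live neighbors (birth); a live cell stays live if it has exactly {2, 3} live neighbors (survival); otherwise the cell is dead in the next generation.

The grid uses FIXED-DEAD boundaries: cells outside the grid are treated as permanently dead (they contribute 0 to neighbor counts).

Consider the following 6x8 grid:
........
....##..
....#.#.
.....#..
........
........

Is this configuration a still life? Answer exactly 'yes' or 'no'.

Compute generation 1 and compare to generation 0 (given above):
Generation 1:
........
....##..
....#.#.
.....#..
........
........
The grids are IDENTICAL -> still life.

Answer: yes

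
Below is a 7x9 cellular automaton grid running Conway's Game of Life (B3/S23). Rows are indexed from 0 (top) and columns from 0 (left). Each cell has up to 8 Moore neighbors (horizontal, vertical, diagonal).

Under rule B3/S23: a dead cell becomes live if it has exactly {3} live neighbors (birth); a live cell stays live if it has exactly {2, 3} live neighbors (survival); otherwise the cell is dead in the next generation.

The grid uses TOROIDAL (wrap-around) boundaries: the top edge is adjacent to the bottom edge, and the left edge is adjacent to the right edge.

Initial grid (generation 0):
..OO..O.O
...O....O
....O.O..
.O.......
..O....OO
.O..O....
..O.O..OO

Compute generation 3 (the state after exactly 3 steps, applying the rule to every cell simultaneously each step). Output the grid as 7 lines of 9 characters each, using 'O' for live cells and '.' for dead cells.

Answer: ...O...O.
..O.OOO..
.O.OOO...
OOOO.....
OO.......
........O
.....O.O.

Derivation:
Simulating step by step:
Generation 0 (given above): 18 live cells
Generation 1: 22 live cells
O.O.O...O
..OOOO...
.........
.......O.
OOO......
OOO......
OOO.OO.OO
Generation 2: 15 live cells
......OO.
.OO.OO...
...OO....
.O.......
O.O.....O
.........
....OO.O.
Generation 3: 19 live cells
(generation 3 grid is the final answer)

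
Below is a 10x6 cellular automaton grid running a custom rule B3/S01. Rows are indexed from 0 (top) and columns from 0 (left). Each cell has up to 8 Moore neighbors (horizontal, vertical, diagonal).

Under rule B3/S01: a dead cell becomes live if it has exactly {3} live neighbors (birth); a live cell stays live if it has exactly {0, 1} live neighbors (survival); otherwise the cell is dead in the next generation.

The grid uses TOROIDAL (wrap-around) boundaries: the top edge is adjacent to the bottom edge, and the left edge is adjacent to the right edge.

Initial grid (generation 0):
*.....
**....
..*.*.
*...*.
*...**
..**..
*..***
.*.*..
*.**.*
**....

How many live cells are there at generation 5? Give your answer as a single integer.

Answer: 6

Derivation:
Simulating step by step:
Generation 0 (given above): 24 live cells
Generation 1: 12 live cells
.....*
.....*
*.***.
.*....
.*....
.*....
.*....
......
....*.
..*...
Generation 2: 14 live cells
.....*
*..*..
.*...*
*..*..
*.*...
*.*...
.*....
......
....*.
..*...
Generation 3: 13 live cells
.....*
...***
..*.*.
..**.*
...*.*
......
......
......
....*.
..*...
Generation 4: 5 live cells
...*..
......
......
......
..*..*
......
......
......
....*.
..*...
Generation 5: 6 live cells
...*..
......
......
......
..*..*
......
......
......
....*.
..**..
Population at generation 5: 6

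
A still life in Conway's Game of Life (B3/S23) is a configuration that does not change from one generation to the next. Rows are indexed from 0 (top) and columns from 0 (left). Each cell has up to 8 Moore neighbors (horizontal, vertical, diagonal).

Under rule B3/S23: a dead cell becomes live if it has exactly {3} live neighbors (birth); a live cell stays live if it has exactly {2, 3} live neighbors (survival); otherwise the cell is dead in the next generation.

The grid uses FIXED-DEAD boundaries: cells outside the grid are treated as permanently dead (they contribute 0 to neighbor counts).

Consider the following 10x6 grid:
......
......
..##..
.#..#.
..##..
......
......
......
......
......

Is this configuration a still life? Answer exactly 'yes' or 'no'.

Answer: yes

Derivation:
Compute generation 1 and compare to generation 0 (given above):
Generation 1:
......
......
..##..
.#..#.
..##..
......
......
......
......
......
The grids are IDENTICAL -> still life.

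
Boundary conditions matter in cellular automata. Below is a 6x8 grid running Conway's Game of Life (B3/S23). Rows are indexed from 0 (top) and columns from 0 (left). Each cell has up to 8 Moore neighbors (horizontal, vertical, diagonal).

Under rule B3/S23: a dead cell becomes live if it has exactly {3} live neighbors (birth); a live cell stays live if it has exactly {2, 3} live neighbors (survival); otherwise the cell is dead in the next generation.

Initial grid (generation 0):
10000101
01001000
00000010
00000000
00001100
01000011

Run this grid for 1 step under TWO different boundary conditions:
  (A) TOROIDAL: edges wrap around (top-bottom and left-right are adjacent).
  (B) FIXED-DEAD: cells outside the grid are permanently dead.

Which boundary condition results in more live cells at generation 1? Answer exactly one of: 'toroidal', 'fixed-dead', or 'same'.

Answer: toroidal

Derivation:
Under TOROIDAL boundary, generation 1:
01000101
10000111
00000000
00000100
00000110
00001001
Population = 12

Under FIXED-DEAD boundary, generation 1:
00000000
00000110
00000000
00000100
00000110
00000110
Population = 7

Comparison: toroidal=12, fixed-dead=7 -> toroidal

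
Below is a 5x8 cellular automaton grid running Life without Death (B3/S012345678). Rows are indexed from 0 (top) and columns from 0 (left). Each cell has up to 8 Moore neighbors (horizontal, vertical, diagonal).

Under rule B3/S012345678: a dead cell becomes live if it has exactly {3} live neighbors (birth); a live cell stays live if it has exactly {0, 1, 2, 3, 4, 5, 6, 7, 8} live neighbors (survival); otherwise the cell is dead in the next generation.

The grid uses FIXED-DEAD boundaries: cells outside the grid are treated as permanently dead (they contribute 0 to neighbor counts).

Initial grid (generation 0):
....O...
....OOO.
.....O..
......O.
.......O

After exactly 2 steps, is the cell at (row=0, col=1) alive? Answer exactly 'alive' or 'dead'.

Answer: dead

Derivation:
Simulating step by step:
Generation 0 (given above): 7 live cells
Generation 1: 8 live cells
....O...
....OOO.
....OO..
......O.
.......O
Generation 2: 10 live cells
....O...
...OOOO.
....OO..
.....OO.
.......O

Cell (0,1) at generation 2: 0 -> dead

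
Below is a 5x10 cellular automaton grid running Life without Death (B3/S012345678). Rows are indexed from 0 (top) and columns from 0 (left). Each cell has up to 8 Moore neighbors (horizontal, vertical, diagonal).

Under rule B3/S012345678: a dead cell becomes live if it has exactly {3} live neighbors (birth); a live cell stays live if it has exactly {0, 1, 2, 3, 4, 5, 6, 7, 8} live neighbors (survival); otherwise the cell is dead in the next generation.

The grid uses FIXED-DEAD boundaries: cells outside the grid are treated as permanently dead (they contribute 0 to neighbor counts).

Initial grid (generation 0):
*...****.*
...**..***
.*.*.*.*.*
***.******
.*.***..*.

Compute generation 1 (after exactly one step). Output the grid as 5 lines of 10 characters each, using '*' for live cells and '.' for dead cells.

Answer: *..*****.*
..***..***
**.*.*.*.*
***.******
**.***..**

Derivation:
Simulating step by step:
Generation 0 (given above): 30 live cells
Generation 1: 35 live cells
(generation 1 grid is the final answer)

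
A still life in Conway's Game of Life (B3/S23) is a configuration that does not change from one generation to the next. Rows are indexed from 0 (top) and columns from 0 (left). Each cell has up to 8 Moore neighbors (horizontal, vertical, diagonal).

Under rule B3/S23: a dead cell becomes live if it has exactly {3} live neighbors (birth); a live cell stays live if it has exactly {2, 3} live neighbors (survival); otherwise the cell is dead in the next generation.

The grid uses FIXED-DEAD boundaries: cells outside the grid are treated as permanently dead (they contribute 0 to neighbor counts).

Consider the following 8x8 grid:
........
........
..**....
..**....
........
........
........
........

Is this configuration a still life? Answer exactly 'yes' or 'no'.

Answer: yes

Derivation:
Compute generation 1 and compare to generation 0 (given above):
Generation 1:
........
........
..**....
..**....
........
........
........
........
The grids are IDENTICAL -> still life.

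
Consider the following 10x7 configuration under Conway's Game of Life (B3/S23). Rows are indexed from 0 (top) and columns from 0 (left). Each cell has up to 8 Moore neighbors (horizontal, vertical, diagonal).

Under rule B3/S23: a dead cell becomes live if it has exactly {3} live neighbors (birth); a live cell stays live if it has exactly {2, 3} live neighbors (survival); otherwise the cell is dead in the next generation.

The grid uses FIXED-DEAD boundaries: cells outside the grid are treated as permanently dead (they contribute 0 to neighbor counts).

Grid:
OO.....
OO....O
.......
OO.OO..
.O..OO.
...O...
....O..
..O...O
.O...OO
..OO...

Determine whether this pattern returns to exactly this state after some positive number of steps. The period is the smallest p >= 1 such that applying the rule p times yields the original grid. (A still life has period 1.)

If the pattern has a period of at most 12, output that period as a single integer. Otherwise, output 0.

Answer: 0

Derivation:
Simulating and comparing each generation to the original:
Gen 0 (original, given above): 21 live cells
Gen 1: 23 live cells, differs from original
Gen 2: 22 live cells, differs from original
Gen 3: 20 live cells, differs from original
Gen 4: 15 live cells, differs from original
Gen 5: 14 live cells, differs from original
Gen 6: 14 live cells, differs from original
Gen 7: 12 live cells, differs from original
Gen 8: 10 live cells, differs from original
Gen 9: 11 live cells, differs from original
Gen 10: 12 live cells, differs from original
Gen 11: 10 live cells, differs from original
Gen 12: 11 live cells, differs from original
No period found within 12 steps.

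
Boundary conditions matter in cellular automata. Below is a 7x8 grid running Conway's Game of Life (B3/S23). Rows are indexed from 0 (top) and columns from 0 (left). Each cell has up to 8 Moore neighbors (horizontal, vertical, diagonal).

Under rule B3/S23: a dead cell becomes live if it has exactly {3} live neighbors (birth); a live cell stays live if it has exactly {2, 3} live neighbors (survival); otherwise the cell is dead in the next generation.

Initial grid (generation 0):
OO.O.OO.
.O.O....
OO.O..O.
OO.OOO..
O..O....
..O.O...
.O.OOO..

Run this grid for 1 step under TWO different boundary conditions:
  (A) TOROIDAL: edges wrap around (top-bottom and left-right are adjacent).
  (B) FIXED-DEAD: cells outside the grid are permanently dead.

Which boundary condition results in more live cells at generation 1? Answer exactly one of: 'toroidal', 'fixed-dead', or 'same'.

Under TOROIDAL boundary, generation 1:
OO.O.OO.
...O.OO.
...O.O.O
...O.O..
O....O..
.OO..O..
OO....O.
Population = 21

Under FIXED-DEAD boundary, generation 1:
OO..O...
...O.OO.
...O.O..
...O.O..
O....O..
.OO..O..
..OOOO..
Population = 19

Comparison: toroidal=21, fixed-dead=19 -> toroidal

Answer: toroidal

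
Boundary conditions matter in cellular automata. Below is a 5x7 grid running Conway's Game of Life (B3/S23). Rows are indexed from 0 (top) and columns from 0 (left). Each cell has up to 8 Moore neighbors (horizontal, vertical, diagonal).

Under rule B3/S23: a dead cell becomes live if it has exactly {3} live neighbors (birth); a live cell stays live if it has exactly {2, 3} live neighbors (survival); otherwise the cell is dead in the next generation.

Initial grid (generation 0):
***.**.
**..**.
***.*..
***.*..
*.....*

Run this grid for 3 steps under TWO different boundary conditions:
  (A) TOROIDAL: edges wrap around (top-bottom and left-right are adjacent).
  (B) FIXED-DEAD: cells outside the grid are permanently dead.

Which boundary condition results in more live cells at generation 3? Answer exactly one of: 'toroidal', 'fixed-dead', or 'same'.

Answer: toroidal

Derivation:
Under TOROIDAL boundary, generation 3:
.......
...**..
...*.*.
...*.*.
..*....
Population = 7

Under FIXED-DEAD boundary, generation 3:
....*..
....*..
.......
.......
.......
Population = 2

Comparison: toroidal=7, fixed-dead=2 -> toroidal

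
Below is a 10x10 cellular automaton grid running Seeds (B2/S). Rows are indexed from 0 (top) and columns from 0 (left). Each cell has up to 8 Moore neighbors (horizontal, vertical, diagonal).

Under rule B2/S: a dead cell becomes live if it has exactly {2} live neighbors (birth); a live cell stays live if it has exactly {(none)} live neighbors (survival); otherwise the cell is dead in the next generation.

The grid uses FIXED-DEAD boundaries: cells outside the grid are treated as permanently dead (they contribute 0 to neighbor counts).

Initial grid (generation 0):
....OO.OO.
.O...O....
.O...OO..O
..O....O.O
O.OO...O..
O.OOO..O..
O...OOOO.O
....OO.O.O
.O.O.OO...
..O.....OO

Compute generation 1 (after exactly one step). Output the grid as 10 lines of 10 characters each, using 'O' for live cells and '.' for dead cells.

Answer: ..........
O.O......O
O...O..O..
O...OO....
..........
..........
..O.......
OOO.......
..........
.O.OOOOO..

Derivation:
Simulating step by step:
Generation 0 (given above): 39 live cells
Generation 1: 19 live cells
(generation 1 grid is the final answer)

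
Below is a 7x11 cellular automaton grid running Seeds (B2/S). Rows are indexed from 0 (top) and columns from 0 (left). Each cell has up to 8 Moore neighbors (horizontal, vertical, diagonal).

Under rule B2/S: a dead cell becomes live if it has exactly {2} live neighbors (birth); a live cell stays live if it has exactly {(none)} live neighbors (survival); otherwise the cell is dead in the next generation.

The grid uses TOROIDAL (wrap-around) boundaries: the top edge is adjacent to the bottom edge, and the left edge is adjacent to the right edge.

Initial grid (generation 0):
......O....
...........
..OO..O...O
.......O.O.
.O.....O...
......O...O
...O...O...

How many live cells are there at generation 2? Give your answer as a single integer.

Simulating step by step:
Generation 0 (given above): 13 live cells
Generation 1: 20 live cells
.......O...
..OO.OOO...
.......OOO.
OO.O......O
O........OO
O.O.....O..
.....O.....
Generation 2: 14 live cells
..OO....O..
....O....O.
.....O.....
..O....O...
...O....O..
...........
.O....OOO..
Population at generation 2: 14

Answer: 14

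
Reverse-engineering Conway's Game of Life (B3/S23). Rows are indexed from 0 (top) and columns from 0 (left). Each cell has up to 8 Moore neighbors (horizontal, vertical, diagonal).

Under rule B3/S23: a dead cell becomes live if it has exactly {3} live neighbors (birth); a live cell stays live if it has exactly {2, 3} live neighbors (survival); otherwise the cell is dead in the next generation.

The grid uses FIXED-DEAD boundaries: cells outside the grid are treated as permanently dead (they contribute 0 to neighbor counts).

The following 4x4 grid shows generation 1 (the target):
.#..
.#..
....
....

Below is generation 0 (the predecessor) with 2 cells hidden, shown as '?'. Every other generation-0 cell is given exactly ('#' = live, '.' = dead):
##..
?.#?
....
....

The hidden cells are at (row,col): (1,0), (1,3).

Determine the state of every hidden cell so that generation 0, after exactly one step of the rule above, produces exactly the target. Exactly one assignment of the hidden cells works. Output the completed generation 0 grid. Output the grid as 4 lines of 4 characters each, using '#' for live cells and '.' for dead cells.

Hidden generation-0 cells (in order): (1,0), (1,3).
A hidden cell only influences target cells in its own 3x3 neighborhood. Try each of the 2^2 = 4 assignments, step the completed generation 0 forward once under B3/S23, and compare with the target:
  (1,0)=. (1,3)=. -> step reproduces the target at every cell -> ACCEPT
  (1,0)=. (1,3)=# -> step gives (0,2)='#' but target has '.' -> reject
  (1,0)=# (1,3)=. -> step gives (0,0)='#' but target has '.' -> reject
  (1,0)=# (1,3)=# -> step gives (0,0)='#' but target has '.' -> reject
Unique solution: (1,0)=dead, (1,3)=dead.
Check: live-neighbor counts of every cell in the completed generation 0:
1221
2311
0111
0000
Applying B3/S23 to generation 0 with these counts gives:
.#..
.#..
....
....
which matches the target exactly.

Answer: ##..
..#.
....
....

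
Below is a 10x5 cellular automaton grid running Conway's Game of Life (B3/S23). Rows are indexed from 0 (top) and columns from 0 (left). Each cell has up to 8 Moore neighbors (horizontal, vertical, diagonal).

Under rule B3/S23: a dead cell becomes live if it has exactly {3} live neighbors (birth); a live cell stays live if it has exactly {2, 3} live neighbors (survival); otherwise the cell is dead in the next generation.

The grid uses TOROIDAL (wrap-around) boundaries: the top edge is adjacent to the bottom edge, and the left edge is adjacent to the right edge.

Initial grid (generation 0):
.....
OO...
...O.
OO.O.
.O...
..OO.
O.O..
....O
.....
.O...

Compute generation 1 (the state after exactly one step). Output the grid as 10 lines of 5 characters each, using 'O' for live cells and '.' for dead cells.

Answer: OO...
.....
.....
OO..O
OO.OO
..OO.
.OO.O
.....
.....
.....

Derivation:
Simulating step by step:
Generation 0 (given above): 13 live cells
Generation 1: 14 live cells
(generation 1 grid is the final answer)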